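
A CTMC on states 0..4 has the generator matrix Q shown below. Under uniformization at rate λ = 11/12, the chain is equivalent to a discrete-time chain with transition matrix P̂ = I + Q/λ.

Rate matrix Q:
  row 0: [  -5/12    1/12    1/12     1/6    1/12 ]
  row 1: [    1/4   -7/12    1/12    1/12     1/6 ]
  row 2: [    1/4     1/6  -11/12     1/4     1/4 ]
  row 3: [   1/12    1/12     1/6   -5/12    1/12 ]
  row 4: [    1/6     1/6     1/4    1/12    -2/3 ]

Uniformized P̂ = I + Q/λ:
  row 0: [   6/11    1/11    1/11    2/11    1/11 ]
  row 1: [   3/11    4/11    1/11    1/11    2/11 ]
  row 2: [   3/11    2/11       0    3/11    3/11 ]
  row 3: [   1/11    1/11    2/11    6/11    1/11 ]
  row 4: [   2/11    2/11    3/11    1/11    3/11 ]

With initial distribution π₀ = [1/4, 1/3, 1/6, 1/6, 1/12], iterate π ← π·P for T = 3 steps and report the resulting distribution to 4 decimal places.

π = [0.2970, 0.1641, 0.1295, 0.2501, 0.1593]

t=0: π = [0.2500, 0.3333, 0.1667, 0.1667, 0.0833]
t=1: π = [0.3030, 0.2045, 0.1061, 0.2197, 0.1667]
t=2: π = [0.3003, 0.1715, 0.1315, 0.2376, 0.1591]
t=3: π = [0.2970, 0.1641, 0.1295, 0.2501, 0.1593]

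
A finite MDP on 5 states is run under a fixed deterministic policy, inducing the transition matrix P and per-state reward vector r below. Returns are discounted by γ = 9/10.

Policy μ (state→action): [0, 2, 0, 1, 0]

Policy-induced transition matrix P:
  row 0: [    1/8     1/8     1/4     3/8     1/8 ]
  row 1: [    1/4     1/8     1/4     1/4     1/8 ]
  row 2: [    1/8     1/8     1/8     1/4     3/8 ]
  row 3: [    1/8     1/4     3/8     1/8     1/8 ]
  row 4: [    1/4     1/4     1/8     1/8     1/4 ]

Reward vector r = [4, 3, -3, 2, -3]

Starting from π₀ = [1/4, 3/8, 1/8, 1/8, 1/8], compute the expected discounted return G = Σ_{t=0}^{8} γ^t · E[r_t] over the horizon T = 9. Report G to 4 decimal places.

t=0: π = [0.2500, 0.3750, 0.1250, 0.1250, 0.1250], E[r] = 1.6250, γ^t·E[r] = 1.625000, running G = 1.625000
t=1: π = [0.1875, 0.1563, 0.2344, 0.2500, 0.1719], E[r] = 0.5000, γ^t·E[r] = 0.450000, running G = 2.075000
t=2: π = [0.1660, 0.1777, 0.2305, 0.2207, 0.2051], E[r] = 0.3320, γ^t·E[r] = 0.268945, running G = 2.343945
t=3: π = [0.1729, 0.1782, 0.2231, 0.2175, 0.2083], E[r] = 0.3669, γ^t·E[r] = 0.267502, running G = 2.611447
t=4: π = [0.1733, 0.1782, 0.2233, 0.2184, 0.2068], E[r] = 0.3744, γ^t·E[r] = 0.245657, running G = 2.857104
t=5: π = [0.1731, 0.1782, 0.2235, 0.2185, 0.2067], E[r] = 0.3734, γ^t·E[r] = 0.220476, running G = 3.077581
t=6: π = [0.1731, 0.1781, 0.2235, 0.2185, 0.2067], E[r] = 0.3731, γ^t·E[r] = 0.198265, running G = 3.275846
t=7: π = [0.1731, 0.1782, 0.2235, 0.2185, 0.2067], E[r] = 0.3731, γ^t·E[r] = 0.178452, running G = 3.454297
t=8: π = [0.1731, 0.1782, 0.2235, 0.2185, 0.2067], E[r] = 0.3731, γ^t·E[r] = 0.160612, running G = 3.614909

G = 3.6149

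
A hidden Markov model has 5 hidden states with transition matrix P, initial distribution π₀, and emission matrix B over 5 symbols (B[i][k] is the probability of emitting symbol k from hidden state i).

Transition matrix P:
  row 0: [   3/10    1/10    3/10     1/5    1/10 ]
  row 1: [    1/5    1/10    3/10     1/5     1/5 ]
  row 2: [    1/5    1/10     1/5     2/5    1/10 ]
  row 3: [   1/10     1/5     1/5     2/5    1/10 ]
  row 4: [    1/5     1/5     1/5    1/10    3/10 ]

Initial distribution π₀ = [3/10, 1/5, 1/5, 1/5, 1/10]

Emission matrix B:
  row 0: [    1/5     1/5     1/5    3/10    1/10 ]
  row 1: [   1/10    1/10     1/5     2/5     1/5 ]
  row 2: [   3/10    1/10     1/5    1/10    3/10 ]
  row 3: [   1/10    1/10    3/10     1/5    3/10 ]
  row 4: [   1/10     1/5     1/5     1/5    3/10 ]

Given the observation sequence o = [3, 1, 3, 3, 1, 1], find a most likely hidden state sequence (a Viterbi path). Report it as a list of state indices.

path = [0, 0, 0, 0, 0, 0]

t=0: δ = [9.000e-02, 8.000e-02, 2.000e-02, 4.000e-02, 2.000e-02]  (obs o_0=3)
t=1: δ = [5.400e-03, 9.000e-04, 2.700e-03, 1.800e-03, 3.200e-03]  ψ = [0, 0, 0, 0, 1]  (obs o_1=1)
t=2: δ = [4.860e-04, 2.560e-04, 1.620e-04, 2.160e-04, 1.920e-04]  ψ = [0, 4, 0, 0, 4]  (obs o_2=3)
t=3: δ = [4.374e-05, 1.944e-05, 1.458e-05, 1.944e-05, 1.152e-05]  ψ = [0, 0, 0, 0, 4]  (obs o_3=3)
t=4: δ = [2.624e-06, 4.374e-07, 1.312e-06, 8.748e-07, 8.748e-07]  ψ = [0, 0, 0, 0, 0]  (obs o_4=1)
t=5: δ = [1.575e-07, 2.624e-08, 7.873e-08, 5.249e-08, 5.249e-08]  ψ = [0, 0, 0, 0, 0]  (obs o_5=1)
backtrack: best end state = 0; path = [0, 0, 0, 0, 0, 0]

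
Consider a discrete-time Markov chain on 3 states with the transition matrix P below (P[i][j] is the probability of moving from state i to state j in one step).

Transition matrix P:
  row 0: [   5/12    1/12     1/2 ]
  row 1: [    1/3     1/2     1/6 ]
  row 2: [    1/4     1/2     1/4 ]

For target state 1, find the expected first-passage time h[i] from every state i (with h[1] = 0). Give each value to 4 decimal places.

h = [4.0000, 0.0000, 2.6667]

First-step conditioning: h[1] = 0; for i ≠ 1, h[i] = 1 + Σ_k P[i][k]·h[k].
  h[0] = 1 + 5/12·h[0] + 1/2·h[2]
  h[2] = 1 + 1/4·h[0] + 1/4·h[2]
Solving the 2×2 linear system over states ≠ 1 gives exactly h = [4, 0, 8/3] (h[1] = 0 is the target).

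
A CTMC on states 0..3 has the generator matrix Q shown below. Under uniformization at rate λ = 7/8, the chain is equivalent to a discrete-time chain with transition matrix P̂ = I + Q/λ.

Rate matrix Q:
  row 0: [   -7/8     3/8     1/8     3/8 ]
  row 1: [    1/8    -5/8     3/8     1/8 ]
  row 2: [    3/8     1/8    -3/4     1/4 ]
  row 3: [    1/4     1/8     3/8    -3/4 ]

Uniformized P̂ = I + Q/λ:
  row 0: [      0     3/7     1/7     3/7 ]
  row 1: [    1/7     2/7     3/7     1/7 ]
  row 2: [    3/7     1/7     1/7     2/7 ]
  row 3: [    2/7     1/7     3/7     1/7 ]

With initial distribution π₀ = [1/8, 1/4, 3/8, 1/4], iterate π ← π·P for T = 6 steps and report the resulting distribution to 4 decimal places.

π = [0.2269, 0.2422, 0.2831, 0.2479]

t=0: π = [0.1250, 0.2500, 0.3750, 0.2500]
t=1: π = [0.2679, 0.2143, 0.2857, 0.2321]
t=2: π = [0.2194, 0.2500, 0.2704, 0.2602]
t=3: π = [0.2259, 0.2413, 0.2886, 0.2442]
t=4: π = [0.2279, 0.2419, 0.2815, 0.2486]
t=5: π = [0.2263, 0.2425, 0.2830, 0.2482]
t=6: π = [0.2269, 0.2422, 0.2831, 0.2479]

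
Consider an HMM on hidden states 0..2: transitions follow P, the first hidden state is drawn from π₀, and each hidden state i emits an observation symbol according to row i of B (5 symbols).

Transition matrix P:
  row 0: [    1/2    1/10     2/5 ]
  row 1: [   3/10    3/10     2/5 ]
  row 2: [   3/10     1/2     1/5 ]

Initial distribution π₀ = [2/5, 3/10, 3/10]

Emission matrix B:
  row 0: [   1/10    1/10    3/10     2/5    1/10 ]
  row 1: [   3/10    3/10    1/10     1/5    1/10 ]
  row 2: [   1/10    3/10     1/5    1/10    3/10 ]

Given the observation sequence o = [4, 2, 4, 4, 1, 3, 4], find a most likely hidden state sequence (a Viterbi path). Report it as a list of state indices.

t=0: δ = [4.000e-02, 3.000e-02, 9.000e-02]  (obs o_0=4)
t=1: δ = [8.100e-03, 4.500e-03, 3.600e-03]  ψ = [2, 2, 2]  (obs o_1=2)
t=2: δ = [4.050e-04, 1.800e-04, 9.720e-04]  ψ = [0, 2, 0]  (obs o_2=4)
t=3: δ = [2.916e-05, 4.860e-05, 5.832e-05]  ψ = [2, 2, 2]  (obs o_3=4)
t=4: δ = [1.750e-06, 8.748e-06, 5.832e-06]  ψ = [2, 2, 1]  (obs o_4=1)
t=5: δ = [1.050e-06, 5.832e-07, 3.499e-07]  ψ = [1, 2, 1]  (obs o_5=3)
t=6: δ = [5.249e-08, 1.750e-08, 1.260e-07]  ψ = [0, 1, 0]  (obs o_6=4)
backtrack: best end state = 2; path = [2, 0, 2, 2, 1, 0, 2]

path = [2, 0, 2, 2, 1, 0, 2]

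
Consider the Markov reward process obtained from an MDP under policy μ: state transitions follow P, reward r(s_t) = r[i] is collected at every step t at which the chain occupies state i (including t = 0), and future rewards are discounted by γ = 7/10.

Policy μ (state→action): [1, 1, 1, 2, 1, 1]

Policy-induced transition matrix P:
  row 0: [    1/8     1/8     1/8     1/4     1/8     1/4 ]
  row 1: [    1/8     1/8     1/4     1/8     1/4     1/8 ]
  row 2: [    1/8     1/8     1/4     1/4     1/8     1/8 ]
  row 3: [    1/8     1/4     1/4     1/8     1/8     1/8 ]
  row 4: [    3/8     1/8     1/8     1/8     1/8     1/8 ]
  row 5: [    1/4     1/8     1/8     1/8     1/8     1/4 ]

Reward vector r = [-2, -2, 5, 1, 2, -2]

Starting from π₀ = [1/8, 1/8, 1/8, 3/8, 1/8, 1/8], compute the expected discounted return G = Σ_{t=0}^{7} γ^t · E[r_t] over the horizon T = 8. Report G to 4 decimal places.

G = 1.4190

t=0: π = [0.1250, 0.1250, 0.1250, 0.3750, 0.1250, 0.1250], E[r] = 0.5000, γ^t·E[r] = 0.500000, running G = 0.500000
t=1: π = [0.1719, 0.1719, 0.2031, 0.1563, 0.1406, 0.1563], E[r] = 0.4531, γ^t·E[r] = 0.317188, running G = 0.817188
t=2: π = [0.1797, 0.1445, 0.1914, 0.1719, 0.1465, 0.1660], E[r] = 0.4414, γ^t·E[r] = 0.216289, running G = 1.033477
t=3: π = [0.1824, 0.1465, 0.1885, 0.1714, 0.1431, 0.1682], E[r] = 0.4058, γ^t·E[r] = 0.139176, running G = 1.172653
t=4: π = [0.1818, 0.1464, 0.1883, 0.1714, 0.1433, 0.1688], E[r] = 0.4054, γ^t·E[r] = 0.097328, running G = 1.269981
t=5: π = [0.1819, 0.1464, 0.1883, 0.1713, 0.1433, 0.1688], E[r] = 0.4048, γ^t·E[r] = 0.068036, running G = 1.338017
t=6: π = [0.1819, 0.1464, 0.1882, 0.1713, 0.1433, 0.1688], E[r] = 0.4047, γ^t·E[r] = 0.047616, running G = 1.385633
t=7: π = [0.1819, 0.1464, 0.1882, 0.1713, 0.1433, 0.1688], E[r] = 0.4047, γ^t·E[r] = 0.033329, running G = 1.418962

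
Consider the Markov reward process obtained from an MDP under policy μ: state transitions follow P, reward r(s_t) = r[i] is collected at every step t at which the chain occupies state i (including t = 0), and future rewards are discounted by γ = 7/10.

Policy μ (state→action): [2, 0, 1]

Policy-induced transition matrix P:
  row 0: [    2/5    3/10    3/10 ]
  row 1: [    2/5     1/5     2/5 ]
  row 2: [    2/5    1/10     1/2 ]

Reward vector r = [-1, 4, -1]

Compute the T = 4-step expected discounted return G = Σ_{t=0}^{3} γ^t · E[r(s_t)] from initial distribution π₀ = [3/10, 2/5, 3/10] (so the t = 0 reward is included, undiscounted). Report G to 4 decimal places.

G = 1.0000

t=0: π = [0.3000, 0.4000, 0.3000], E[r] = 1.0000, γ^t·E[r] = 1.000000, running G = 1.000000
t=1: π = [0.4000, 0.2000, 0.4000], E[r] = 0.0000, γ^t·E[r] = 0.000000, running G = 1.000000
t=2: π = [0.4000, 0.2000, 0.4000], E[r] = 0.0000, γ^t·E[r] = 0.000000, running G = 1.000000
t=3: π = [0.4000, 0.2000, 0.4000], E[r] = 0.0000, γ^t·E[r] = 0.000000, running G = 1.000000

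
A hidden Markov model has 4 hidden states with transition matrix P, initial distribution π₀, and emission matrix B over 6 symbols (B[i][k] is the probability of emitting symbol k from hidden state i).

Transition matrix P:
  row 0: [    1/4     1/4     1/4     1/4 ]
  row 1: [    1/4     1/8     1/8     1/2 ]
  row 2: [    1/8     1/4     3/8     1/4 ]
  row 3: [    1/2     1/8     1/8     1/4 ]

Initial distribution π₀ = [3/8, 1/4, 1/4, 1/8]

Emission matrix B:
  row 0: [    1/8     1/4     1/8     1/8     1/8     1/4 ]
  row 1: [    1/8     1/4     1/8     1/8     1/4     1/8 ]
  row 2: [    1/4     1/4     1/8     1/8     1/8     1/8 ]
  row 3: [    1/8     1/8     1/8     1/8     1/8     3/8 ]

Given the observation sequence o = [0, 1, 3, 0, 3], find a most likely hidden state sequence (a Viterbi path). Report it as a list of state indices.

path = [2, 2, 2, 2, 2]

t=0: δ = [4.688e-02, 3.125e-02, 6.250e-02, 1.562e-02]  (obs o_0=0)
t=1: δ = [2.930e-03, 3.906e-03, 5.859e-03, 1.953e-03]  ψ = [0, 2, 2, 1]  (obs o_1=1)
t=2: δ = [1.221e-04, 1.831e-04, 2.747e-04, 2.441e-04]  ψ = [1, 2, 2, 1]  (obs o_2=3)
t=3: δ = [1.526e-05, 8.583e-06, 2.575e-05, 1.144e-05]  ψ = [3, 2, 2, 1]  (obs o_3=0)
t=4: δ = [7.153e-07, 8.047e-07, 1.207e-06, 8.047e-07]  ψ = [3, 2, 2, 2]  (obs o_4=3)
backtrack: best end state = 2; path = [2, 2, 2, 2, 2]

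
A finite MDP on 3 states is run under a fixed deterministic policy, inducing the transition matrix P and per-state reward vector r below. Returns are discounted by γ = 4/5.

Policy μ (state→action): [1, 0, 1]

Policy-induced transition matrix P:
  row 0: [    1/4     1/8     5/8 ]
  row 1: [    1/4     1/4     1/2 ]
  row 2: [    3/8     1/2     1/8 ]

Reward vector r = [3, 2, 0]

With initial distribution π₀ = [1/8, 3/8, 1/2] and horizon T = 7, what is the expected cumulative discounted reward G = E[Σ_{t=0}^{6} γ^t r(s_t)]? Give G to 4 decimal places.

G = 5.6861

t=0: π = [0.1250, 0.3750, 0.5000], E[r] = 1.1250, γ^t·E[r] = 1.125000, running G = 1.125000
t=1: π = [0.3125, 0.3594, 0.3281], E[r] = 1.6563, γ^t·E[r] = 1.325000, running G = 2.450000
t=2: π = [0.2910, 0.2930, 0.4160], E[r] = 1.4590, γ^t·E[r] = 0.933750, running G = 3.383750
t=3: π = [0.3020, 0.3176, 0.3804], E[r] = 1.5413, γ^t·E[r] = 0.789125, running G = 4.172875
t=4: π = [0.2975, 0.3073, 0.3951], E[r] = 1.5073, γ^t·E[r] = 0.617400, running G = 4.790275
t=5: π = [0.2994, 0.3116, 0.3890], E[r] = 1.5213, γ^t·E[r] = 0.498511, running G = 5.288786
t=6: π = [0.2986, 0.3098, 0.3915], E[r] = 1.5156, γ^t·E[r] = 0.397293, running G = 5.686079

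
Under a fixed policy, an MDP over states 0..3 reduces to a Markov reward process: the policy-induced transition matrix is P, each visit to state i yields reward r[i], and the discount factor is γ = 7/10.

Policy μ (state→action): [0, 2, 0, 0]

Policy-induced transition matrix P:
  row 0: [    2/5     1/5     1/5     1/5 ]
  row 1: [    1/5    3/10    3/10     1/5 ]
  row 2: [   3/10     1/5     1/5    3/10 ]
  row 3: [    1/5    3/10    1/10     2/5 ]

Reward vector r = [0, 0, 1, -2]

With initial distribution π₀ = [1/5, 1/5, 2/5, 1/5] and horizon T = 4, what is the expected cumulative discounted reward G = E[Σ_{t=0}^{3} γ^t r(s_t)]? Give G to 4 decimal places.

G = -0.5472

t=0: π = [0.2000, 0.2000, 0.4000, 0.2000], E[r] = 0.0000, γ^t·E[r] = 0.000000, running G = 0.000000
t=1: π = [0.2800, 0.2400, 0.2000, 0.2800], E[r] = -0.3600, γ^t·E[r] = -0.252000, running G = -0.252000
t=2: π = [0.2760, 0.2520, 0.1960, 0.2760], E[r] = -0.3560, γ^t·E[r] = -0.174440, running G = -0.426440
t=3: π = [0.2748, 0.2528, 0.1976, 0.2748], E[r] = -0.3520, γ^t·E[r] = -0.120736, running G = -0.547176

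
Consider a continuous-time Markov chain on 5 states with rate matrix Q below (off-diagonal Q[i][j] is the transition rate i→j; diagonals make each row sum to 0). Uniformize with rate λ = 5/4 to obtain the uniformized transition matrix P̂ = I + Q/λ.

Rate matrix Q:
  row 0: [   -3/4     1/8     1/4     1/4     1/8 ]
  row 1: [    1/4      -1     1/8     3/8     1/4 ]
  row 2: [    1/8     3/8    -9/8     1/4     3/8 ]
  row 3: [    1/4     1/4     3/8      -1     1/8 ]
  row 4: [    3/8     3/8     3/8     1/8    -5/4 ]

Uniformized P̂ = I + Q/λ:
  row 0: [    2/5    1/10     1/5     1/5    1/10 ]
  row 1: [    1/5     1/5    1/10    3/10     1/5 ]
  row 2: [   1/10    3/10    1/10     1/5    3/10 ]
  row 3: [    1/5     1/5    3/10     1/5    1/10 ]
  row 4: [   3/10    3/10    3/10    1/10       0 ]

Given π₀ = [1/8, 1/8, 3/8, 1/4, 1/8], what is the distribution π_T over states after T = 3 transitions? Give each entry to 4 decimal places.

π = [0.2426, 0.2100, 0.1939, 0.2073, 0.1463]

t=0: π = [0.1250, 0.1250, 0.3750, 0.2500, 0.1250]
t=1: π = [0.2000, 0.2375, 0.1875, 0.2000, 0.1750]
t=2: π = [0.2388, 0.2163, 0.1950, 0.2063, 0.1438]
t=3: π = [0.2426, 0.2100, 0.1939, 0.2073, 0.1463]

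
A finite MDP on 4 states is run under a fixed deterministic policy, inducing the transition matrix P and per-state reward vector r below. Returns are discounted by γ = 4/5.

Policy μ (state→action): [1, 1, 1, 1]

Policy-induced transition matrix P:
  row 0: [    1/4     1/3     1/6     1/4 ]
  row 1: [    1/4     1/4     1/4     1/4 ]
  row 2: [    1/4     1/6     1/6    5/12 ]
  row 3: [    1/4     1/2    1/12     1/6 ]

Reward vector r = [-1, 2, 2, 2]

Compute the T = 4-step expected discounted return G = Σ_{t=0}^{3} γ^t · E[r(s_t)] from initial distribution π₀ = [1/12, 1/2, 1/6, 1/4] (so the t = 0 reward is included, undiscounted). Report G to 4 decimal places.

t=0: π = [0.0833, 0.5000, 0.1667, 0.2500], E[r] = 1.7500, γ^t·E[r] = 1.750000, running G = 1.750000
t=1: π = [0.2500, 0.3056, 0.1875, 0.2569], E[r] = 1.2500, γ^t·E[r] = 1.000000, running G = 2.750000
t=2: π = [0.2500, 0.3194, 0.1707, 0.2598], E[r] = 1.2500, γ^t·E[r] = 0.800000, running G = 3.550000
t=3: π = [0.2500, 0.3216, 0.1716, 0.2568], E[r] = 1.2500, γ^t·E[r] = 0.640000, running G = 4.190000

G = 4.1900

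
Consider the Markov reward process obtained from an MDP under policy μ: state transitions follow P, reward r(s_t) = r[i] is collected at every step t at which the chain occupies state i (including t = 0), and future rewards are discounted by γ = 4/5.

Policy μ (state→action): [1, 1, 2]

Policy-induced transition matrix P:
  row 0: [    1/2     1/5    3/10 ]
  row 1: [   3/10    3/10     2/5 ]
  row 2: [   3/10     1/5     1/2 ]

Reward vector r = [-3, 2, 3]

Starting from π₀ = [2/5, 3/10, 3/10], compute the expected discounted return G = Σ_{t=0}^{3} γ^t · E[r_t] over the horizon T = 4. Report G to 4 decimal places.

G = 1.2950

t=0: π = [0.4000, 0.3000, 0.3000], E[r] = 0.3000, γ^t·E[r] = 0.300000, running G = 0.300000
t=1: π = [0.3800, 0.2300, 0.3900], E[r] = 0.4900, γ^t·E[r] = 0.392000, running G = 0.692000
t=2: π = [0.3760, 0.2230, 0.4010], E[r] = 0.5210, γ^t·E[r] = 0.333440, running G = 1.025440
t=3: π = [0.3752, 0.2223, 0.4025], E[r] = 0.5265, γ^t·E[r] = 0.269568, running G = 1.295008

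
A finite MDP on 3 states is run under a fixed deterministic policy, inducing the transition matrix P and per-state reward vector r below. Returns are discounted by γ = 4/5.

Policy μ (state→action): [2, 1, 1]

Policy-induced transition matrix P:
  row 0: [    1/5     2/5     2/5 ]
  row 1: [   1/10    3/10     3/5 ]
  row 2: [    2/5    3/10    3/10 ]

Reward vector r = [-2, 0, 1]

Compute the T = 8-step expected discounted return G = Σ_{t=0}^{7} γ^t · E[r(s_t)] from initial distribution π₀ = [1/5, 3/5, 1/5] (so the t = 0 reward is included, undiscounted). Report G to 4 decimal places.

t=0: π = [0.2000, 0.6000, 0.2000], E[r] = -0.2000, γ^t·E[r] = -0.200000, running G = -0.200000
t=1: π = [0.1800, 0.3200, 0.5000], E[r] = 0.1400, γ^t·E[r] = 0.112000, running G = -0.088000
t=2: π = [0.2680, 0.3180, 0.4140], E[r] = -0.1220, γ^t·E[r] = -0.078080, running G = -0.166080
t=3: π = [0.2510, 0.3268, 0.4222], E[r] = -0.0798, γ^t·E[r] = -0.040858, running G = -0.206938
t=4: π = [0.2518, 0.3251, 0.4231], E[r] = -0.0804, γ^t·E[r] = -0.032924, running G = -0.239861
t=5: π = [0.2521, 0.3252, 0.4227], E[r] = -0.0815, γ^t·E[r] = -0.026716, running G = -0.266577
t=6: π = [0.2520, 0.3252, 0.4228], E[r] = -0.0813, γ^t·E[r] = -0.021308, running G = -0.287885
t=7: π = [0.2520, 0.3252, 0.4228], E[r] = -0.0813, γ^t·E[r] = -0.017049, running G = -0.304934

G = -0.3049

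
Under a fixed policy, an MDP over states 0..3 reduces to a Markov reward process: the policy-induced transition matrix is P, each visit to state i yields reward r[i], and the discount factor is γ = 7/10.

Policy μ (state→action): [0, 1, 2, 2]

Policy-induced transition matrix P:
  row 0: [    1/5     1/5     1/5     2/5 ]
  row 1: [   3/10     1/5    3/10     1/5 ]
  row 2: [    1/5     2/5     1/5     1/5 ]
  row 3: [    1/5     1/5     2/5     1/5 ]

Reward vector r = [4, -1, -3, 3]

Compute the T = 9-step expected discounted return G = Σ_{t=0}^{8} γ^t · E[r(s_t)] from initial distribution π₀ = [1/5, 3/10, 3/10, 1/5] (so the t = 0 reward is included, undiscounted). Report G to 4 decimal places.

G = 1.4400

t=0: π = [0.2000, 0.3000, 0.3000, 0.2000], E[r] = 0.2000, γ^t·E[r] = 0.200000, running G = 0.200000
t=1: π = [0.2300, 0.2600, 0.2700, 0.2400], E[r] = 0.5700, γ^t·E[r] = 0.399000, running G = 0.599000
t=2: π = [0.2260, 0.2540, 0.2740, 0.2460], E[r] = 0.5660, γ^t·E[r] = 0.277340, running G = 0.876340
t=3: π = [0.2254, 0.2548, 0.2746, 0.2452], E[r] = 0.5586, γ^t·E[r] = 0.191600, running G = 1.067940
t=4: π = [0.2255, 0.2549, 0.2745, 0.2451], E[r] = 0.5587, γ^t·E[r] = 0.134139, running G = 1.202079
t=5: π = [0.2255, 0.2549, 0.2745, 0.2451], E[r] = 0.5588, γ^t·E[r] = 0.093922, running G = 1.296001
t=6: π = [0.2255, 0.2549, 0.2745, 0.2451], E[r] = 0.5588, γ^t·E[r] = 0.065745, running G = 1.361746
t=7: π = [0.2255, 0.2549, 0.2745, 0.2451], E[r] = 0.5588, γ^t·E[r] = 0.046022, running G = 1.407768
t=8: π = [0.2255, 0.2549, 0.2745, 0.2451], E[r] = 0.5588, γ^t·E[r] = 0.032215, running G = 1.439983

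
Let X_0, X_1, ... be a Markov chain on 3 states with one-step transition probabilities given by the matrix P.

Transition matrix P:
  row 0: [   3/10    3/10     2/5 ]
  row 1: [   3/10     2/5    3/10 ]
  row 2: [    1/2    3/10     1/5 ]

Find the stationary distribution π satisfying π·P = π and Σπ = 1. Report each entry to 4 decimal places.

π = [0.3611, 0.3333, 0.3056]

Balance equations π_j = Σ_i π_i·P[i][j]:
  π_0 = 3/10·π_0 + 3/10·π_1 + 1/2·π_2
  π_1 = 3/10·π_0 + 2/5·π_1 + 3/10·π_2
  normalize: π_0 + π_1 + π_2 = 1
Solving the linear system gives exactly π = [13/36, 1/3, 11/36].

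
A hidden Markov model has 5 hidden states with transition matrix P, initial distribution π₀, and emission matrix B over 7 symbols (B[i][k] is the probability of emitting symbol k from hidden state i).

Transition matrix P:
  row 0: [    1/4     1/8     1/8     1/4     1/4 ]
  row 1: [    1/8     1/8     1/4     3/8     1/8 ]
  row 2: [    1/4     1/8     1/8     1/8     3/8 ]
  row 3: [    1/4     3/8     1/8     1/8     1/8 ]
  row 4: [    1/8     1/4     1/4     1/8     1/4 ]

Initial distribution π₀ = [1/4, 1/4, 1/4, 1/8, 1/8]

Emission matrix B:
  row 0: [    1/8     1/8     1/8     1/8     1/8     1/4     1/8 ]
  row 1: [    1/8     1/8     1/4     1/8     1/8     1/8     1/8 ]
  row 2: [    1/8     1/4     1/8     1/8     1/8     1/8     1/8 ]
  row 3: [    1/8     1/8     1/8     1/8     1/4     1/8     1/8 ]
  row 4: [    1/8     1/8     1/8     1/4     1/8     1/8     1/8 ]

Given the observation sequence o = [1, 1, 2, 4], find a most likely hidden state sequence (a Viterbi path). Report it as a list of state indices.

path = [2, 4, 1, 3]

t=0: δ = [3.125e-02, 3.125e-02, 6.250e-02, 1.562e-02, 1.562e-02]  (obs o_0=1)
t=1: δ = [1.953e-03, 9.766e-04, 1.953e-03, 1.465e-03, 2.930e-03]  ψ = [2, 2, 1, 1, 2]  (obs o_1=1)
t=2: δ = [6.104e-05, 1.831e-04, 9.155e-05, 6.104e-05, 9.155e-05]  ψ = [0, 4, 4, 0, 2]  (obs o_2=2)
t=3: δ = [2.861e-06, 2.861e-06, 5.722e-06, 1.717e-05, 4.292e-06]  ψ = [1, 1, 1, 1, 2]  (obs o_3=4)
backtrack: best end state = 3; path = [2, 4, 1, 3]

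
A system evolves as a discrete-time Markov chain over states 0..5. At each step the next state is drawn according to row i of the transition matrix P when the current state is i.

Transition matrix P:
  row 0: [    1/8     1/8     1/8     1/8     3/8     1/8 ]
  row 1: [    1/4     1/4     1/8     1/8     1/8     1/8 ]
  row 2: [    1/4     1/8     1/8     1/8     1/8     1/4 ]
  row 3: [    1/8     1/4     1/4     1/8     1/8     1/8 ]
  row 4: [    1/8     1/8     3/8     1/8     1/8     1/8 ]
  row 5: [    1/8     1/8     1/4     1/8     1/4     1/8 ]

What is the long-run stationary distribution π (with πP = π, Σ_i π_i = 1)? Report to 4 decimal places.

π = [0.1709, 0.1607, 0.2061, 0.1250, 0.1866, 0.1508]

Balance equations π_j = Σ_i π_i·P[i][j]:
  π_0 = 1/8·π_0 + 1/4·π_1 + 1/4·π_2 + 1/8·π_3 + 1/8·π_4 + 1/8·π_5
  π_1 = 1/8·π_0 + 1/4·π_1 + 1/8·π_2 + 1/4·π_3 + 1/8·π_4 + 1/8·π_5
  π_2 = 1/8·π_0 + 1/8·π_1 + 1/8·π_2 + 1/4·π_3 + 3/8·π_4 + 1/4·π_5
  π_3 = 1/8·π_0 + 1/8·π_1 + 1/8·π_2 + 1/8·π_3 + 1/8·π_4 + 1/8·π_5
  π_4 = 3/8·π_0 + 1/8·π_1 + 1/8·π_2 + 1/8·π_3 + 1/8·π_4 + 1/4·π_5
  normalize: π_0 + π_1 + π_2 + π_3 + π_4 + π_5 = 1
Solving the linear system gives exactly π = [6353/37184, 9/56, 479/2324, 1/8, 991/5312, 2803/18592].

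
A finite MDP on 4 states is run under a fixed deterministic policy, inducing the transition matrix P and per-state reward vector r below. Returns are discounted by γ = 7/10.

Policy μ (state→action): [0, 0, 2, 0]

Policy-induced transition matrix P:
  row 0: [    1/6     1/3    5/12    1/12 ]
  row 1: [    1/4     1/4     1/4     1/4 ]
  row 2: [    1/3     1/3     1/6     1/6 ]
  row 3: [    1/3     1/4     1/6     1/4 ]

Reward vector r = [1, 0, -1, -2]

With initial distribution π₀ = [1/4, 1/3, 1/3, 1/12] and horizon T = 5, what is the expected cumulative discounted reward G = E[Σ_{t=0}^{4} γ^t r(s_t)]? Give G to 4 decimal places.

G = -0.8862

t=0: π = [0.2500, 0.3333, 0.3333, 0.0833], E[r] = -0.2500, γ^t·E[r] = -0.250000, running G = -0.250000
t=1: π = [0.2639, 0.2986, 0.2569, 0.1806], E[r] = -0.3542, γ^t·E[r] = -0.247917, running G = -0.497917
t=2: π = [0.2645, 0.2934, 0.2575, 0.1846], E[r] = -0.3623, γ^t·E[r] = -0.177512, running G = -0.675428
t=3: π = [0.2648, 0.2935, 0.2572, 0.1845], E[r] = -0.3614, γ^t·E[r] = -0.123944, running G = -0.799372
t=4: π = [0.2647, 0.2935, 0.2573, 0.1844], E[r] = -0.3614, γ^t·E[r] = -0.086783, running G = -0.886155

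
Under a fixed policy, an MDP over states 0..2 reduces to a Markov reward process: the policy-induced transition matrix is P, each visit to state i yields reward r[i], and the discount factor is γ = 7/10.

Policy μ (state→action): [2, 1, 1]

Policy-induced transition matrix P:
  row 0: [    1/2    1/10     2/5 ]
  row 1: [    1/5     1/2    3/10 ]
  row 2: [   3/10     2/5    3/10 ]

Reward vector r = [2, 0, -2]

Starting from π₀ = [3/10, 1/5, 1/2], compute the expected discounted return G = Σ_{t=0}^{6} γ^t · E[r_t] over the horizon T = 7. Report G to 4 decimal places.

t=0: π = [0.3000, 0.2000, 0.5000], E[r] = -0.4000, γ^t·E[r] = -0.400000, running G = -0.400000
t=1: π = [0.3400, 0.3300, 0.3300], E[r] = 0.0200, γ^t·E[r] = 0.014000, running G = -0.386000
t=2: π = [0.3350, 0.3310, 0.3340], E[r] = 0.0020, γ^t·E[r] = 0.000980, running G = -0.385020
t=3: π = [0.3339, 0.3326, 0.3335], E[r] = 0.0008, γ^t·E[r] = 0.000274, running G = -0.384746
t=4: π = [0.3335, 0.3331, 0.3334], E[r] = 0.0003, γ^t·E[r] = 0.000062, running G = -0.384683
t=5: π = [0.3334, 0.3333, 0.3334], E[r] = 0.0001, γ^t·E[r] = 0.000014, running G = -0.384669
t=6: π = [0.3334, 0.3333, 0.3333], E[r] = 0.0000, γ^t·E[r] = 0.000003, running G = -0.384665

G = -0.3847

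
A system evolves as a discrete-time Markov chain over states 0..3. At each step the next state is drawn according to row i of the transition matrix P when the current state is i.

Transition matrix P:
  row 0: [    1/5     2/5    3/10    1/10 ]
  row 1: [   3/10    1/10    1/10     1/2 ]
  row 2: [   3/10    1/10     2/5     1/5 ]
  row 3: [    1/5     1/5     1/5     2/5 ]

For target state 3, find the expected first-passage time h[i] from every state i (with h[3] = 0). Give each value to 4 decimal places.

h = [4.4400, 3.0800, 4.4000, 0.0000]

First-step conditioning: h[3] = 0; for i ≠ 3, h[i] = 1 + Σ_k P[i][k]·h[k].
  h[0] = 1 + 1/5·h[0] + 2/5·h[1] + 3/10·h[2]
  h[1] = 1 + 3/10·h[0] + 1/10·h[1] + 1/10·h[2]
  h[2] = 1 + 3/10·h[0] + 1/10·h[1] + 2/5·h[2]
Solving the 3×3 linear system over states ≠ 3 gives exactly h = [111/25, 77/25, 22/5, 0] (h[3] = 0 is the target).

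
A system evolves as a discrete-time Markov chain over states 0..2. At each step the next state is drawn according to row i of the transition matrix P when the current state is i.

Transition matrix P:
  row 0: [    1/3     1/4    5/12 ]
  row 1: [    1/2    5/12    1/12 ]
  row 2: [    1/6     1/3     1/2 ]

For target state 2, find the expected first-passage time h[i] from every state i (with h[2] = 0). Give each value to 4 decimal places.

First-step conditioning: h[2] = 0; for i ≠ 2, h[i] = 1 + Σ_k P[i][k]·h[k].
  h[0] = 1 + 1/3·h[0] + 1/4·h[1]
  h[1] = 1 + 1/2·h[0] + 5/12·h[1]
Solving the 2×2 linear system over states ≠ 2 gives exactly h = [60/19, 84/19, 0] (h[2] = 0 is the target).

h = [3.1579, 4.4211, 0.0000]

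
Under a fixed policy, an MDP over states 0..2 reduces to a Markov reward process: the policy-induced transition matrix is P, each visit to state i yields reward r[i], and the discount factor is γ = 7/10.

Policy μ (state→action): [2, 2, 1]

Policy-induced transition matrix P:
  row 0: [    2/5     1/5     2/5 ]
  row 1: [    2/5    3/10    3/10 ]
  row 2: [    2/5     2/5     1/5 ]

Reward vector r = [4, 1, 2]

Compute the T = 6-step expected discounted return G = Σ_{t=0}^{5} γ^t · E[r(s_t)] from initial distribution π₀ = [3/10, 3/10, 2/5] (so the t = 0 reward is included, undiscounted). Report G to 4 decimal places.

t=0: π = [0.3000, 0.3000, 0.4000], E[r] = 2.3000, γ^t·E[r] = 2.300000, running G = 2.300000
t=1: π = [0.4000, 0.3100, 0.2900], E[r] = 2.4900, γ^t·E[r] = 1.743000, running G = 4.043000
t=2: π = [0.4000, 0.2890, 0.3110], E[r] = 2.5110, γ^t·E[r] = 1.230390, running G = 5.273390
t=3: π = [0.4000, 0.2911, 0.3089], E[r] = 2.5089, γ^t·E[r] = 0.860553, running G = 6.133943
t=4: π = [0.4000, 0.2909, 0.3091], E[r] = 2.5091, γ^t·E[r] = 0.602437, running G = 6.736380
t=5: π = [0.4000, 0.2909, 0.3091], E[r] = 2.5091, γ^t·E[r] = 0.421703, running G = 7.158083

G = 7.1581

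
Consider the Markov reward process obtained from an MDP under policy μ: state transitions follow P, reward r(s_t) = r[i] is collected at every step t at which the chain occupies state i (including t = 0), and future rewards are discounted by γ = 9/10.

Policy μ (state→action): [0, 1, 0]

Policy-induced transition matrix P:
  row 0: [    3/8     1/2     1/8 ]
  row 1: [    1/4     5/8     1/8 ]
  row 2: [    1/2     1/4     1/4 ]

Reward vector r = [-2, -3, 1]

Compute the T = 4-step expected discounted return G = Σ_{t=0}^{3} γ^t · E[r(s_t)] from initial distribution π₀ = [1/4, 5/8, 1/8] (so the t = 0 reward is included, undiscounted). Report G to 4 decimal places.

G = -7.4007

t=0: π = [0.2500, 0.6250, 0.1250], E[r] = -2.2500, γ^t·E[r] = -2.250000, running G = -2.250000
t=1: π = [0.3125, 0.5469, 0.1406], E[r] = -2.1250, γ^t·E[r] = -1.912500, running G = -4.162500
t=2: π = [0.3242, 0.5332, 0.1426], E[r] = -2.1055, γ^t·E[r] = -1.705430, running G = -5.867930
t=3: π = [0.3262, 0.5310, 0.1428], E[r] = -2.1025, γ^t·E[r] = -1.532751, running G = -7.400681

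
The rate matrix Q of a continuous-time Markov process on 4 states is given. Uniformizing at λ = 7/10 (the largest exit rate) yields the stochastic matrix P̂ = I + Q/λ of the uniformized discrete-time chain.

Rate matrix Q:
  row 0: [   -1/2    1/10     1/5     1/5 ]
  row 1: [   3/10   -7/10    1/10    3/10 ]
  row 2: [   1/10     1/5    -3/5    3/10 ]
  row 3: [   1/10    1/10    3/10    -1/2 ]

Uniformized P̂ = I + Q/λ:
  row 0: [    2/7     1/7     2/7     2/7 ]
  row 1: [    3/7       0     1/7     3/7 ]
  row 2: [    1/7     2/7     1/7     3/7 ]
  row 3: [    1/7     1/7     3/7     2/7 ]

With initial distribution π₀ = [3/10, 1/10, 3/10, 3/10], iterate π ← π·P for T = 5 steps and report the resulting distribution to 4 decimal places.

t=0: π = [0.3000, 0.1000, 0.3000, 0.3000]
t=1: π = [0.2143, 0.1714, 0.2714, 0.3429]
t=2: π = [0.2224, 0.1571, 0.2714, 0.3490]
t=3: π = [0.2195, 0.1592, 0.2743, 0.3469]
t=4: π = [0.2197, 0.1593, 0.2733, 0.3476]
t=5: π = [0.2198, 0.1591, 0.2736, 0.3475]

π = [0.2198, 0.1591, 0.2736, 0.3475]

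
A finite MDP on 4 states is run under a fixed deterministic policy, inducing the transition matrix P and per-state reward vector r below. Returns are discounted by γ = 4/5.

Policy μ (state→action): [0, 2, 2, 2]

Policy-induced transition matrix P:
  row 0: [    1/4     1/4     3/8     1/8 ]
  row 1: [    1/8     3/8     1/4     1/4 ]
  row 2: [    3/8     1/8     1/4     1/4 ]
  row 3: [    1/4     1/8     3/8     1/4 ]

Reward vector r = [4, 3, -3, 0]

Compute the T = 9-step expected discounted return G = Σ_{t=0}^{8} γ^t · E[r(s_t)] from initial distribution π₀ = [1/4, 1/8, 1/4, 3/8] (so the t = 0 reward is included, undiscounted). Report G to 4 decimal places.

G = 3.0385

t=0: π = [0.2500, 0.1250, 0.2500, 0.3750], E[r] = 0.6250, γ^t·E[r] = 0.625000, running G = 0.625000
t=1: π = [0.2656, 0.1875, 0.3281, 0.2188], E[r] = 0.6406, γ^t·E[r] = 0.512500, running G = 1.137500
t=2: π = [0.2676, 0.2051, 0.3105, 0.2168], E[r] = 0.7539, γ^t·E[r] = 0.482500, running G = 1.620000
t=3: π = [0.2632, 0.2097, 0.3105, 0.2166], E[r] = 0.7502, γ^t·E[r] = 0.384125, running G = 2.004125
t=4: π = [0.2626, 0.2103, 0.3100, 0.2171], E[r] = 0.7515, γ^t·E[r] = 0.307813, running G = 2.311938
t=5: π = [0.2625, 0.2104, 0.3100, 0.2172], E[r] = 0.7512, γ^t·E[r] = 0.246138, running G = 2.558075
t=6: π = [0.2624, 0.2104, 0.3100, 0.2172], E[r] = 0.7511, γ^t·E[r] = 0.196908, running G = 2.754983
t=7: π = [0.2624, 0.2104, 0.3100, 0.2172], E[r] = 0.7511, γ^t·E[r] = 0.157524, running G = 2.912506
t=8: π = [0.2624, 0.2104, 0.3100, 0.2172], E[r] = 0.7511, γ^t·E[r] = 0.126019, running G = 3.038525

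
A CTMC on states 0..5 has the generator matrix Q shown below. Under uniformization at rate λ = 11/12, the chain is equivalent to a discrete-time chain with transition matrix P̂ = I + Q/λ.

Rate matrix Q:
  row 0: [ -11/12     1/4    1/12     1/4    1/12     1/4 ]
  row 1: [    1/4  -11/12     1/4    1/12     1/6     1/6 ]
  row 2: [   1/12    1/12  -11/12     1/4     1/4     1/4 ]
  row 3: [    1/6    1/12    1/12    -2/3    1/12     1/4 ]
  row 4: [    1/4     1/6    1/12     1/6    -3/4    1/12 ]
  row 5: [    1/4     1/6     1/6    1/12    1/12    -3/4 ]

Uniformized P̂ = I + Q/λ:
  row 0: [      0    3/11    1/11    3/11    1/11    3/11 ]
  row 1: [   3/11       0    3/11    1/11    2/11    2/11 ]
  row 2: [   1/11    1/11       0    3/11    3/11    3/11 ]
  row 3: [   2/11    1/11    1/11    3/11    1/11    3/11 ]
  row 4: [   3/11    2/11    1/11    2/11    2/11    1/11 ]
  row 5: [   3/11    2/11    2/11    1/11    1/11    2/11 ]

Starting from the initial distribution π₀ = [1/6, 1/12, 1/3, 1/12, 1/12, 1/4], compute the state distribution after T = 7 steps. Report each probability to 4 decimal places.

t=0: π = [0.1667, 0.0833, 0.3333, 0.0833, 0.0833, 0.2500]
t=1: π = [0.1591, 0.1439, 0.0985, 0.2045, 0.1667, 0.2273]
t=2: π = [0.1928, 0.1426, 0.1288, 0.1901, 0.1371, 0.2087]
t=3: π = [0.1794, 0.1444, 0.1241, 0.1964, 0.1397, 0.2159]
t=4: π = [0.1834, 0.1427, 0.1255, 0.1945, 0.1393, 0.2146]
t=5: π = [0.1822, 0.1434, 0.1250, 0.1951, 0.1394, 0.2149]
t=6: π = [0.1826, 0.1432, 0.1252, 0.1949, 0.1393, 0.2148]
t=7: π = [0.1825, 0.1433, 0.1251, 0.1950, 0.1394, 0.2148]

π = [0.1825, 0.1433, 0.1251, 0.1950, 0.1394, 0.2148]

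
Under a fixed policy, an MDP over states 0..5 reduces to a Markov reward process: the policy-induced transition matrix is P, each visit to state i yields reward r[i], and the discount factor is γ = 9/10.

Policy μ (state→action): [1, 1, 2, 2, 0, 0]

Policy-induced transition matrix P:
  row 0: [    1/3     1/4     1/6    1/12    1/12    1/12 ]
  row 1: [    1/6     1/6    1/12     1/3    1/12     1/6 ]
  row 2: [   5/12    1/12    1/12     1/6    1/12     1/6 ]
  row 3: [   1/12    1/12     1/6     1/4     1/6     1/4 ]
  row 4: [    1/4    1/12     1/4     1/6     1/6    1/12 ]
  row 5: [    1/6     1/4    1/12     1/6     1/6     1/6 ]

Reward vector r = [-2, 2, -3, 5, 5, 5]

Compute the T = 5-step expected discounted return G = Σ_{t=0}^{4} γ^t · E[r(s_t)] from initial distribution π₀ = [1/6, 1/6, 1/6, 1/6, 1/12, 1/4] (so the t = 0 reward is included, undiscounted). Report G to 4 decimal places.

t=0: π = [0.1667, 0.1667, 0.1667, 0.1667, 0.0833, 0.2500], E[r] = 2.0000, γ^t·E[r] = 2.000000, running G = 2.000000
t=1: π = [0.2292, 0.1667, 0.1250, 0.1944, 0.1250, 0.1597], E[r] = 1.8958, γ^t·E[r] = 1.706250, running G = 3.706250
t=2: π = [0.2303, 0.1620, 0.1395, 0.1916, 0.1233, 0.1534], E[r] = 1.7859, γ^t·E[r] = 1.446563, running G = 5.152813
t=3: π = [0.2342, 0.1608, 0.1390, 0.1904, 0.1223, 0.1532], E[r] = 1.7658, γ^t·E[r] = 1.287246, running G = 6.440059
t=4: π = [0.2348, 0.1613, 0.1391, 0.1898, 0.1222, 0.1528], E[r] = 1.7597, γ^t·E[r] = 1.154522, running G = 7.594580

G = 7.5946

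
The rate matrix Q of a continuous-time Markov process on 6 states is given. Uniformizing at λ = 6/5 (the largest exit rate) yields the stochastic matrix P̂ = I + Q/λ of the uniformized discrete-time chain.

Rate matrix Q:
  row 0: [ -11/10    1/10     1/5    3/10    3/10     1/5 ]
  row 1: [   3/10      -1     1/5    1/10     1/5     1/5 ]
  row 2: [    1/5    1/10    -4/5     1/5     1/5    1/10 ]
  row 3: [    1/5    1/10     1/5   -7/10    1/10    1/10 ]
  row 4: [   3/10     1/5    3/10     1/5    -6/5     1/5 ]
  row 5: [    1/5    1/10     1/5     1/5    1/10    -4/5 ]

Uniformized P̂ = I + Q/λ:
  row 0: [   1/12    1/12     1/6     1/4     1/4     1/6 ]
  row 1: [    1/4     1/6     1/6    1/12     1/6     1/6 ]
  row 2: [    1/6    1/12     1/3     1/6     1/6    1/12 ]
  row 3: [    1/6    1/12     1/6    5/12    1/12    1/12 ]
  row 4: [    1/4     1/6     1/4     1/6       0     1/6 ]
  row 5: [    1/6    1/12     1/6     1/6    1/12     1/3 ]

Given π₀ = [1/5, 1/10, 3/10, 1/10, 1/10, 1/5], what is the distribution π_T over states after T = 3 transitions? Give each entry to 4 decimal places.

π = [0.1714, 0.1025, 0.2132, 0.2280, 0.1282, 0.1567]

t=0: π = [0.2000, 0.1000, 0.3000, 0.1000, 0.1000, 0.2000]
t=1: π = [0.1667, 0.1000, 0.2250, 0.2000, 0.1417, 0.1667]
t=2: π = [0.1729, 0.1035, 0.2160, 0.2222, 0.1264, 0.1590]
t=3: π = [0.1714, 0.1025, 0.2132, 0.2280, 0.1282, 0.1567]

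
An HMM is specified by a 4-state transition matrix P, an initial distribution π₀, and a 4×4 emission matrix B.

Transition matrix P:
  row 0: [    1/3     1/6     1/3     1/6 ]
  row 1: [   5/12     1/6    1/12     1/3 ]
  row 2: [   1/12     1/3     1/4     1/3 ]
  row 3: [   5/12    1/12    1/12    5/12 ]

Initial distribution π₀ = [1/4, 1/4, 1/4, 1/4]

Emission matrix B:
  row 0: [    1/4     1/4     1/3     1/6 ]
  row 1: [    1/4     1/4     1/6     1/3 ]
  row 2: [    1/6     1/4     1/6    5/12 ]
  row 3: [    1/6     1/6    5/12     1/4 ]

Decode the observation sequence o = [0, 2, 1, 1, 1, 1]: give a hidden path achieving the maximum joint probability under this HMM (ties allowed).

t=0: δ = [6.250e-02, 6.250e-02, 4.167e-02, 4.167e-02]  (obs o_0=0)
t=1: δ = [8.681e-03, 2.315e-03, 3.472e-03, 8.681e-03]  ψ = [1, 2, 0, 1]  (obs o_1=2)
t=2: δ = [9.042e-04, 3.617e-04, 7.234e-04, 6.028e-04]  ψ = [3, 0, 0, 3]  (obs o_2=1)
t=3: δ = [7.535e-05, 6.028e-05, 7.535e-05, 4.186e-05]  ψ = [0, 2, 0, 3]  (obs o_3=1)
t=4: δ = [6.279e-06, 6.279e-06, 6.279e-06, 4.186e-06]  ψ = [0, 2, 0, 2]  (obs o_4=1)
t=5: δ = [6.541e-07, 5.233e-07, 5.233e-07, 3.489e-07]  ψ = [1, 2, 0, 1]  (obs o_5=1)
backtrack: best end state = 0; path = [1, 3, 0, 2, 1, 0]

path = [1, 3, 0, 2, 1, 0]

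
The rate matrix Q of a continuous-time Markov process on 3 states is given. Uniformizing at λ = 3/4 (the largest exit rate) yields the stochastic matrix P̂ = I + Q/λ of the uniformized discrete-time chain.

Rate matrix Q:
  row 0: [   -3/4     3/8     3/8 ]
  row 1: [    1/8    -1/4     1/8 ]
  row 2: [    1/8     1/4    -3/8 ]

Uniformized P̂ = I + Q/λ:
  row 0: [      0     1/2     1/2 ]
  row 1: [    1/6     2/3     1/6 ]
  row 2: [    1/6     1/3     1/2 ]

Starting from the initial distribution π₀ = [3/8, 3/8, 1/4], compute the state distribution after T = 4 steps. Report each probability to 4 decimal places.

π = [0.1430, 0.5346, 0.3223]

t=0: π = [0.3750, 0.3750, 0.2500]
t=1: π = [0.1042, 0.5208, 0.3750]
t=2: π = [0.1493, 0.5243, 0.3264]
t=3: π = [0.1418, 0.5330, 0.3252]
t=4: π = [0.1430, 0.5346, 0.3223]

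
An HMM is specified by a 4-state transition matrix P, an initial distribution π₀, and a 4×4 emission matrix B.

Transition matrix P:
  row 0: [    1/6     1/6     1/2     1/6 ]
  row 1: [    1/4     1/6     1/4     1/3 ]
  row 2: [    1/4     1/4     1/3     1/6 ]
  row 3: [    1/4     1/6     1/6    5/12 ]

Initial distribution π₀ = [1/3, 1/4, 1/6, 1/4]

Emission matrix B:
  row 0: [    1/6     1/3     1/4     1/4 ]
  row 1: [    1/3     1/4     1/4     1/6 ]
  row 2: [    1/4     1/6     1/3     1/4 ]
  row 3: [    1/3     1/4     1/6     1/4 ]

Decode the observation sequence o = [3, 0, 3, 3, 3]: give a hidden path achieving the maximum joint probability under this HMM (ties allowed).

path = [3, 3, 3, 3, 3]

t=0: δ = [8.333e-02, 4.167e-02, 4.167e-02, 6.250e-02]  (obs o_0=3)
t=1: δ = [2.604e-03, 4.630e-03, 1.042e-02, 8.681e-03]  ψ = [3, 0, 0, 3]  (obs o_1=0)
t=2: δ = [6.510e-04, 4.340e-04, 8.681e-04, 9.042e-04]  ψ = [2, 2, 2, 3]  (obs o_2=3)
t=3: δ = [5.651e-05, 3.617e-05, 8.138e-05, 9.419e-05]  ψ = [3, 2, 0, 3]  (obs o_3=3)
t=4: δ = [5.887e-06, 3.391e-06, 7.064e-06, 9.811e-06]  ψ = [3, 2, 0, 3]  (obs o_4=3)
backtrack: best end state = 3; path = [3, 3, 3, 3, 3]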